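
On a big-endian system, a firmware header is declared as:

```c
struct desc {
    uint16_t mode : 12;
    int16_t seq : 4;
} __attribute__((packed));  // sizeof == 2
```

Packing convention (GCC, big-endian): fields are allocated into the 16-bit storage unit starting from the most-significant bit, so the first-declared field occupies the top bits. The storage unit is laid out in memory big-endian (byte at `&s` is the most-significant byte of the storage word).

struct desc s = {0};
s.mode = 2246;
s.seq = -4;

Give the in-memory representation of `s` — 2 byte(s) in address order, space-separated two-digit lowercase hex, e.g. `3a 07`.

8c 6c

[4+:12] mode=2246 & 0xfff = 0x8c6; word=0x8c60
[0+:4] seq=-4 & 0xf = 0xc; word=0x8c6c
word = 0x8c6c → big-endian bytes:
  [0]=0x8c  [1]=0x6c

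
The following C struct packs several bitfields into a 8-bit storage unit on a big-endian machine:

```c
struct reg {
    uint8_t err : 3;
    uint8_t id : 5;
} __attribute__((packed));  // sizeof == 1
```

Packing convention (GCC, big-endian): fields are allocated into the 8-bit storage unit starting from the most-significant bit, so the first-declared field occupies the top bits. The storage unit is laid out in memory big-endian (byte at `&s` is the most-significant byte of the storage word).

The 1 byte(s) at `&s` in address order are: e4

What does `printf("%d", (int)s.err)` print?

[0]=0xe4 (big-endian) → word 0xe4
err [5+:3] = (word>>5) & 0x7 = 7  ←
id [0+:5] = (word>>0) & 0x1f = 4

7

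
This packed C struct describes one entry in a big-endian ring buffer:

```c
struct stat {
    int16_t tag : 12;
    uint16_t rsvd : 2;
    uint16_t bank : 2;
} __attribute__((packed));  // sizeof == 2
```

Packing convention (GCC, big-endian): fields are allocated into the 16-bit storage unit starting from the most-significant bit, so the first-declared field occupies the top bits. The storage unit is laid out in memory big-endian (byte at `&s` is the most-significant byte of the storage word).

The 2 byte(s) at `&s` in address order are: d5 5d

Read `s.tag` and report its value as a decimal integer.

-683

[0]=0xd5 [1]=0x5d (big-endian) → word 0xd55d
tag:12 @ bit 4 → (0xd55d>>4)&0xfff = 0xd55  ←
rsvd:2 @ bit 2 → (0xd55d>>2)&0x3 = 0x3
bank:2 @ bit 0 → (0xd55d>>0)&0x3 = 0x1
tag signed 12b, MSB=1: 3413 - 4096 = -683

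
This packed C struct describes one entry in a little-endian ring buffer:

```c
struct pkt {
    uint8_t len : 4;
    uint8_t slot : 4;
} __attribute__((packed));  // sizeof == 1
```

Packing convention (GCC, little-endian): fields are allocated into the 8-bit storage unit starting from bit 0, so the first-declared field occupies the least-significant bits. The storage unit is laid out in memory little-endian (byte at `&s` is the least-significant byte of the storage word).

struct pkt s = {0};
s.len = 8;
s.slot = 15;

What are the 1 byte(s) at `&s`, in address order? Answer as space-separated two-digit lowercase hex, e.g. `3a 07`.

f8

len (4b) val=8 bits=0x8 at bit 0: 0x08
slot (4b) val=15 bits=0xf at bit 4: 0xf8
word = 0xf8 → little-endian bytes:
  [0]=0xf8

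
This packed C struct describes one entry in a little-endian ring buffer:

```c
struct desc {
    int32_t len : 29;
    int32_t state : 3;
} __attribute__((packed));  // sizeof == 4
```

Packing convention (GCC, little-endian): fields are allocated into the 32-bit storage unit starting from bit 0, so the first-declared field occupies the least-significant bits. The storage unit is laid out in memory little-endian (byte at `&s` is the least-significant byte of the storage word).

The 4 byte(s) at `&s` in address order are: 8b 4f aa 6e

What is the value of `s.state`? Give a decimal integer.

[0]=0x8b [1]=0x4f [2]=0xaa [3]=0x6e (little-endian) → word 0x6eaa4f8b
len:29 @ bit 0 → (0x6eaa4f8b>>0)&0x1fffffff = 0xeaa4f8b
state:3 @ bit 29 → (0x6eaa4f8b>>29)&0x7 = 0x3  ←
state signed 3b, MSB=0: value = 3

3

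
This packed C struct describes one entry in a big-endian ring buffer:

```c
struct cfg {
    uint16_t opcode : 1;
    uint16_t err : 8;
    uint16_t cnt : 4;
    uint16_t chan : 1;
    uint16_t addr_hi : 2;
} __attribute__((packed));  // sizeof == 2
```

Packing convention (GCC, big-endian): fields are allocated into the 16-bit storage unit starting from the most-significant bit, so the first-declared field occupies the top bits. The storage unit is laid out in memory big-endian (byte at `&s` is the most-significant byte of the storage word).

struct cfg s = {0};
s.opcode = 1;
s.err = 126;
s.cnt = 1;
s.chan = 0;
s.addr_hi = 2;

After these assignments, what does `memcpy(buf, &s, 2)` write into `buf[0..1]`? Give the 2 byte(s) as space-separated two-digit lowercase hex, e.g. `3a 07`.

opcode:1 = 1 → 0x1 << 15 → word 0x8000
err:8 = 126 → 0x7e << 7 → word 0xbf00
cnt:4 = 1 → 0x1 << 3 → word 0xbf08
chan:1 = 0 → 0x0 << 2 → word 0xbf08
addr_hi:2 = 2 → 0x2 << 0 → word 0xbf0a
word = 0xbf0a → big-endian bytes:
  [0]=0xbf  [1]=0x0a

bf 0a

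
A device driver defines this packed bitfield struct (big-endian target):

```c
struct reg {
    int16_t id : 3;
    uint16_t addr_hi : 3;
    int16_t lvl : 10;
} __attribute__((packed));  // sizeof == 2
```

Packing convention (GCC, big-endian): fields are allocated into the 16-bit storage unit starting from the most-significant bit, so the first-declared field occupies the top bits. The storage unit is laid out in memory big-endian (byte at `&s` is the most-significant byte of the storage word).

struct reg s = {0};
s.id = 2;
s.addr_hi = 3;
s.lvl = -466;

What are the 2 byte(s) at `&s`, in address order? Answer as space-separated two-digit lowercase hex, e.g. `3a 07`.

4e 2e

id (3b) val=2 bits=0x2 at bit 13: 0x4000
addr_hi (3b) val=3 bits=0x3 at bit 10: 0x4c00
lvl (10b) val=-466 bits=0x22e at bit 0: 0x4e2e
word = 0x4e2e → big-endian bytes:
  [0]=0x4e  [1]=0x2e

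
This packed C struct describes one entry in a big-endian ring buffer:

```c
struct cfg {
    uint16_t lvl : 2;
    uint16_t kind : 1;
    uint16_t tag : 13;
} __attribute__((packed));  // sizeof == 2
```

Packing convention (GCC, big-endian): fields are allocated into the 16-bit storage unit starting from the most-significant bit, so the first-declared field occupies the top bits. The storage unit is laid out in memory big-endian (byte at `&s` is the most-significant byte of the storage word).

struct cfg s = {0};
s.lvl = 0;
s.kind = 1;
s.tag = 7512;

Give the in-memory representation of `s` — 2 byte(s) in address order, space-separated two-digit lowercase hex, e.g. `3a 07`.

lvl:2 = 0 → 0x0 << 14 → word 0x0000
kind:1 = 1 → 0x1 << 13 → word 0x2000
tag:13 = 7512 → 0x1d58 << 0 → word 0x3d58
word = 0x3d58 → big-endian bytes:
  [0]=0x3d  [1]=0x58

3d 58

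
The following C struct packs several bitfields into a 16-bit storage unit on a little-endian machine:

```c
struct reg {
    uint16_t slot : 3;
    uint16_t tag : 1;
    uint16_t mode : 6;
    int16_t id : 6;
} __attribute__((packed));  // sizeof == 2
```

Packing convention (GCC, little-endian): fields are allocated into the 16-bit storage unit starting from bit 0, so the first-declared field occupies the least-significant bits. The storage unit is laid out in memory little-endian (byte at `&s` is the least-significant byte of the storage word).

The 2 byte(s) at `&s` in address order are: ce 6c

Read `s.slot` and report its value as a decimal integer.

[0]=0xce [1]=0x6c (little-endian) → word 0x6cce
slot [0+:3] = (word>>0) & 0x7 = 6  ←
tag [3+:1] = (word>>3) & 0x1 = 1
mode [4+:6] = (word>>4) & 0x3f = 12
id [10+:6] = (word>>10) & 0x3f = 27

6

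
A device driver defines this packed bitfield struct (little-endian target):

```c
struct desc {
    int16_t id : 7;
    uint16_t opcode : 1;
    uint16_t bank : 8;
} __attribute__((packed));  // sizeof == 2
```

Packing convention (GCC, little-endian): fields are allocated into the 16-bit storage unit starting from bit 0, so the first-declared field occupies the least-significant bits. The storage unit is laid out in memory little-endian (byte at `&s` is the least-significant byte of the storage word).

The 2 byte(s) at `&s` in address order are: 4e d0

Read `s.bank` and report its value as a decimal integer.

208

[0]=0x4e [1]=0xd0 (little-endian) → word 0xd04e
id [0+:7] = (word>>0) & 0x7f = 78
opcode [7+:1] = (word>>7) & 0x1 = 0
bank [8+:8] = (word>>8) & 0xff = 208  ←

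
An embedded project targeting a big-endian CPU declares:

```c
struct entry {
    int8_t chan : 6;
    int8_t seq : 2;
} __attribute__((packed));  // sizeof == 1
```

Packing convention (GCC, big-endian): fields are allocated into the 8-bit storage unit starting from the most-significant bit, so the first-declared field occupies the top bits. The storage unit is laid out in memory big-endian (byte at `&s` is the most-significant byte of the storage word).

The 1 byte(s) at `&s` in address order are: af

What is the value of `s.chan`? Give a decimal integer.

[0]=0xaf (big-endian) → word 0xaf
chan:6 @ bit 2 → (0xaf>>2)&0x3f = 0x2b  ←
seq:2 @ bit 0 → (0xaf>>0)&0x3 = 0x3
chan signed 6b, MSB=1: 43 - 64 = -21

-21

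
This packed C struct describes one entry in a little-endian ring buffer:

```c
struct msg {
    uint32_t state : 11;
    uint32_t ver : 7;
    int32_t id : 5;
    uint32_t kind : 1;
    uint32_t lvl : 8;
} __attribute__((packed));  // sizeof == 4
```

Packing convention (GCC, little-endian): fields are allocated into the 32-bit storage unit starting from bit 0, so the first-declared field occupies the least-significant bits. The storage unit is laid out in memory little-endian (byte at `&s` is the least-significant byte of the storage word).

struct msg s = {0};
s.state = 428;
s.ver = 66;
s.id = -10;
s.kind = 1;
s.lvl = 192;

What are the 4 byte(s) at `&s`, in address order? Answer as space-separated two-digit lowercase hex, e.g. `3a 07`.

ac 11 da c0

state:11 = 428 → 0x1ac << 0 → word 0x000001ac
ver:7 = 66 → 0x42 << 11 → word 0x000211ac
id:5 = -10 → 0x16 << 18 → word 0x005a11ac
kind:1 = 1 → 0x1 << 23 → word 0x00da11ac
lvl:8 = 192 → 0xc0 << 24 → word 0xc0da11ac
word = 0xc0da11ac → little-endian bytes:
  [0]=0xac  [1]=0x11  [2]=0xda  [3]=0xc0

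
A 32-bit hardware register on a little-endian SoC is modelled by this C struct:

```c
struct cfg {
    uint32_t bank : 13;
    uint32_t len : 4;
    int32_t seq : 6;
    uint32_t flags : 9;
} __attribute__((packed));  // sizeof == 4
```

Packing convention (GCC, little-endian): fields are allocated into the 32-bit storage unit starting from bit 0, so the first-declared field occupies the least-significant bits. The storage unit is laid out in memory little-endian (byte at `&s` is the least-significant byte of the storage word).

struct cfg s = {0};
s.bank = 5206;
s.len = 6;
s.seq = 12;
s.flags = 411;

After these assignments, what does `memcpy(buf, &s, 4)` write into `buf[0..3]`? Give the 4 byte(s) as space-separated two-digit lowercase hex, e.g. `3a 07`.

bank:13 = 5206 → 0x1456 << 0 → word 0x00001456
len:4 = 6 → 0x6 << 13 → word 0x0000d456
seq:6 = 12 → 0xc << 17 → word 0x0018d456
flags:9 = 411 → 0x19b << 23 → word 0xcd98d456
word = 0xcd98d456 → little-endian bytes:
  [0]=0x56  [1]=0xd4  [2]=0x98  [3]=0xcd

56 d4 98 cd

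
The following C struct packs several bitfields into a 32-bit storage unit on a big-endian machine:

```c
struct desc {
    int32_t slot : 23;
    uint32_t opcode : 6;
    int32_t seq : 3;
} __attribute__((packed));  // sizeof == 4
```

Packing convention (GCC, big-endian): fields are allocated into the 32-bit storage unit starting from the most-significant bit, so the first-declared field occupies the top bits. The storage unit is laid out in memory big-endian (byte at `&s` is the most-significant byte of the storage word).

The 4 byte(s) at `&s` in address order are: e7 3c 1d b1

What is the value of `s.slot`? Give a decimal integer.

[0]=0xe7 [1]=0x3c [2]=0x1d [3]=0xb1 (big-endian) → word 0xe73c1db1
slot [9+:23] = (word>>9) & 0x7fffff = 7577102  ←
opcode [3+:6] = (word>>3) & 0x3f = 54
seq [0+:3] = (word>>0) & 0x7 = 1
slot signed 23b, MSB=1: 7577102 - 8388608 = -811506

-811506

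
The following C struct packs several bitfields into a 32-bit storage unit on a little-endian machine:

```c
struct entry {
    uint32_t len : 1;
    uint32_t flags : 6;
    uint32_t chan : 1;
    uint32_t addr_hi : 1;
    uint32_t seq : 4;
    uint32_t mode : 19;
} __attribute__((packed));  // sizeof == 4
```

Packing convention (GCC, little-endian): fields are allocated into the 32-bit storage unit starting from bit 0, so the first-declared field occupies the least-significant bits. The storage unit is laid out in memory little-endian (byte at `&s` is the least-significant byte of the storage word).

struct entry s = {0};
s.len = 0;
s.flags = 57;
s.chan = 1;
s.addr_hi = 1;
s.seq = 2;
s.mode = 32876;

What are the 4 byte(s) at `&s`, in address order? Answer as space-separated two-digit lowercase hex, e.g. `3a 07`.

f2 85 0d 10

len (1b) val=0 bits=0x0 at bit 0: 0x00000000
flags (6b) val=57 bits=0x39 at bit 1: 0x00000072
chan (1b) val=1 bits=0x1 at bit 7: 0x000000f2
addr_hi (1b) val=1 bits=0x1 at bit 8: 0x000001f2
seq (4b) val=2 bits=0x2 at bit 9: 0x000005f2
mode (19b) val=32876 bits=0x806c at bit 13: 0x100d85f2
word = 0x100d85f2 → little-endian bytes:
  [0]=0xf2  [1]=0x85  [2]=0x0d  [3]=0x10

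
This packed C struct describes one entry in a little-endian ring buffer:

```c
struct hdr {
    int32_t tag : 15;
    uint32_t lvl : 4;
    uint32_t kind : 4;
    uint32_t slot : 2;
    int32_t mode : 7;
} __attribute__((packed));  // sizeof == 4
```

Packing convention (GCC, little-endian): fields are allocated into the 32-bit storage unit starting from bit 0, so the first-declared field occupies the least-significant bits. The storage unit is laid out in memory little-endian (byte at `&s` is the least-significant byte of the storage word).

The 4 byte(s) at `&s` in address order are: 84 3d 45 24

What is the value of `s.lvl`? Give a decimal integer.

10

[0]=0x84 [1]=0x3d [2]=0x45 [3]=0x24 (little-endian) → word 0x24453d84
tag:15 @ bit 0 → (0x24453d84>>0)&0x7fff = 0x3d84
lvl:4 @ bit 15 → (0x24453d84>>15)&0xf = 0xa  ←
kind:4 @ bit 19 → (0x24453d84>>19)&0xf = 0x8
slot:2 @ bit 23 → (0x24453d84>>23)&0x3 = 0x0
mode:7 @ bit 25 → (0x24453d84>>25)&0x7f = 0x12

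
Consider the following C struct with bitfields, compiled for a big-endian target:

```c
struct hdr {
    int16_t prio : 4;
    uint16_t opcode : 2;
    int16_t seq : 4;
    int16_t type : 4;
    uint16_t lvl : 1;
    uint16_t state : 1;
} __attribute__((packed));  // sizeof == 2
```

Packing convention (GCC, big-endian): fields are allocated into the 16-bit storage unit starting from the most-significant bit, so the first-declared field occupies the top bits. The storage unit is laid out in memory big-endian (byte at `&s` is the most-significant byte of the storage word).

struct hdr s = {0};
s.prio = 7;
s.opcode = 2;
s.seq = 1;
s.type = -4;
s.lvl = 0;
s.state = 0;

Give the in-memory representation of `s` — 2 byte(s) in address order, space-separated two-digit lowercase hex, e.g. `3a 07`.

[12+:4] prio=7 & 0xf = 0x7; word=0x7000
[10+:2] opcode=2 & 0x3 = 0x2; word=0x7800
[6+:4] seq=1 & 0xf = 0x1; word=0x7840
[2+:4] type=-4 & 0xf = 0xc; word=0x7870
[1+:1] lvl=0 & 0x1 = 0x0; word=0x7870
[0+:1] state=0 & 0x1 = 0x0; word=0x7870
word = 0x7870 → big-endian bytes:
  [0]=0x78  [1]=0x70

78 70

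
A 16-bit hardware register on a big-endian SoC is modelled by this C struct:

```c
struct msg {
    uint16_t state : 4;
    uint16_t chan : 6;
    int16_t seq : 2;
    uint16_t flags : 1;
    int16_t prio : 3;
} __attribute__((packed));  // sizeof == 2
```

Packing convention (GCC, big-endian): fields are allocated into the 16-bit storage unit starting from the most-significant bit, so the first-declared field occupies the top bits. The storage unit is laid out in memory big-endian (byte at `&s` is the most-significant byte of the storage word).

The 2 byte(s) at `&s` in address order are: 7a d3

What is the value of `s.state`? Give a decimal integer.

[0]=0x7a [1]=0xd3 (big-endian) → word 0x7ad3
state:4 @ bit 12 → (0x7ad3>>12)&0xf = 0x7  ←
chan:6 @ bit 6 → (0x7ad3>>6)&0x3f = 0x2b
seq:2 @ bit 4 → (0x7ad3>>4)&0x3 = 0x1
flags:1 @ bit 3 → (0x7ad3>>3)&0x1 = 0x0
prio:3 @ bit 0 → (0x7ad3>>0)&0x7 = 0x3

7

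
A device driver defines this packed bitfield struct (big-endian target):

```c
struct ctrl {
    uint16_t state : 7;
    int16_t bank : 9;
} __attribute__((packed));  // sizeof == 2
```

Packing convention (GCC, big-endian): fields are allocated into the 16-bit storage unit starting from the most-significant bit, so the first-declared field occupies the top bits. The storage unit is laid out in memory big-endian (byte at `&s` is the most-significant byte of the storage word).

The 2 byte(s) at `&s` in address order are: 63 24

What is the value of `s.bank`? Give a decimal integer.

[0]=0x63 [1]=0x24 (big-endian) → word 0x6324
state [9+:7] = (word>>9) & 0x7f = 49
bank [0+:9] = (word>>0) & 0x1ff = 292  ←
bank signed 9b, MSB=1: 292 - 512 = -220

-220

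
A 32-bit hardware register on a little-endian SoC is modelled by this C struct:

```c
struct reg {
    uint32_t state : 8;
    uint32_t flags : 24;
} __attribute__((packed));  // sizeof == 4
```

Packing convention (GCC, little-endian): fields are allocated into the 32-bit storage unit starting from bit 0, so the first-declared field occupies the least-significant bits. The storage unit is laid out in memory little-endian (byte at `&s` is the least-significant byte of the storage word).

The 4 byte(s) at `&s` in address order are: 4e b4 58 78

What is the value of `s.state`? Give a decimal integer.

[0]=0x4e [1]=0xb4 [2]=0x58 [3]=0x78 (little-endian) → word 0x7858b44e
state:8 @ bit 0 → (0x7858b44e>>0)&0xff = 0x4e  ←
flags:24 @ bit 8 → (0x7858b44e>>8)&0xffffff = 0x7858b4

78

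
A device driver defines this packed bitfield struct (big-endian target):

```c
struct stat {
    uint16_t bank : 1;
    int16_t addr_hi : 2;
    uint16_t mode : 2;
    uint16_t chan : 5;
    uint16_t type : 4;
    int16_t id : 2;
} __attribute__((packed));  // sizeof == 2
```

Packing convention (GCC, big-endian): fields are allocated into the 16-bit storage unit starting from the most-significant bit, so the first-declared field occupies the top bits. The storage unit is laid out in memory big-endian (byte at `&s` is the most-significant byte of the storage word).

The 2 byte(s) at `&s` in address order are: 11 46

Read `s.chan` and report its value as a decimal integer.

5

[0]=0x11 [1]=0x46 (big-endian) → word 0x1146
bank:1 @ bit 15 → (0x1146>>15)&0x1 = 0x0
addr_hi:2 @ bit 13 → (0x1146>>13)&0x3 = 0x0
mode:2 @ bit 11 → (0x1146>>11)&0x3 = 0x2
chan:5 @ bit 6 → (0x1146>>6)&0x1f = 0x5  ←
type:4 @ bit 2 → (0x1146>>2)&0xf = 0x1
id:2 @ bit 0 → (0x1146>>0)&0x3 = 0x2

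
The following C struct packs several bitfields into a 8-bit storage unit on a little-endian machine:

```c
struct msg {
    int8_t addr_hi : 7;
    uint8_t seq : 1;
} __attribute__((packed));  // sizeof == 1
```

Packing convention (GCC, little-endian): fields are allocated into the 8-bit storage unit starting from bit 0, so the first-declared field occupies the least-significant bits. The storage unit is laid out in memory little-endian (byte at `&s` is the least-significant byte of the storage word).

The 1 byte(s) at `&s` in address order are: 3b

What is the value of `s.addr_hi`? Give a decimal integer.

[0]=0x3b (little-endian) → word 0x3b
addr_hi:7 @ bit 0 → (0x3b>>0)&0x7f = 0x3b  ←
seq:1 @ bit 7 → (0x3b>>7)&0x1 = 0x0
addr_hi signed 7b, MSB=0: value = 59

59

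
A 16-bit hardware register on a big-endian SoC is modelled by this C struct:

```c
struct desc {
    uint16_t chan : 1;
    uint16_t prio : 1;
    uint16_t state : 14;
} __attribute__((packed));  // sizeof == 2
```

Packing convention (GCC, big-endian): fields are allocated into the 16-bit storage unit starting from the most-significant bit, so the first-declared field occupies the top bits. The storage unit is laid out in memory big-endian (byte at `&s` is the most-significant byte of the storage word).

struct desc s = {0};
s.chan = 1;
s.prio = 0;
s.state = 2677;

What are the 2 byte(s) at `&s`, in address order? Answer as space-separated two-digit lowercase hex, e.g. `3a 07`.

8a 75

chan (1b) val=1 bits=0x1 at bit 15: 0x8000
prio (1b) val=0 bits=0x0 at bit 14: 0x8000
state (14b) val=2677 bits=0xa75 at bit 0: 0x8a75
word = 0x8a75 → big-endian bytes:
  [0]=0x8a  [1]=0x75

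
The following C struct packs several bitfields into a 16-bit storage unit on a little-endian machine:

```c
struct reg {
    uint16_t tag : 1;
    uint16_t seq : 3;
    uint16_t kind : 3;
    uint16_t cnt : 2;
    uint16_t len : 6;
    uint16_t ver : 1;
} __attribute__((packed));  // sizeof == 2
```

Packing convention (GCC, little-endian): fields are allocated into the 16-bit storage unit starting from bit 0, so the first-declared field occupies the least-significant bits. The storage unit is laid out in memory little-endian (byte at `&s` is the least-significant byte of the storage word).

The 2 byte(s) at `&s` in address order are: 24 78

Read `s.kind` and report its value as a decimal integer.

2

[0]=0x24 [1]=0x78 (little-endian) → word 0x7824
tag:1 @ bit 0 → (0x7824>>0)&0x1 = 0x0
seq:3 @ bit 1 → (0x7824>>1)&0x7 = 0x2
kind:3 @ bit 4 → (0x7824>>4)&0x7 = 0x2  ←
cnt:2 @ bit 7 → (0x7824>>7)&0x3 = 0x0
len:6 @ bit 9 → (0x7824>>9)&0x3f = 0x3c
ver:1 @ bit 15 → (0x7824>>15)&0x1 = 0x0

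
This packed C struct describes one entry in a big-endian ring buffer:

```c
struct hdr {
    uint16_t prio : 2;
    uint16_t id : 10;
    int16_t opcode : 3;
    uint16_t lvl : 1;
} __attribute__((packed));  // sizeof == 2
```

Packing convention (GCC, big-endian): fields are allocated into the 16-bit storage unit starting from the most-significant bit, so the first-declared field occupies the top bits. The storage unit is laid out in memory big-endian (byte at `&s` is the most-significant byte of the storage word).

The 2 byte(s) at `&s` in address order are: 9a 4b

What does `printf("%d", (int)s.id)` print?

420

[0]=0x9a [1]=0x4b (big-endian) → word 0x9a4b
prio [14+:2] = (word>>14) & 0x3 = 2
id [4+:10] = (word>>4) & 0x3ff = 420  ←
opcode [1+:3] = (word>>1) & 0x7 = 5
lvl [0+:1] = (word>>0) & 0x1 = 1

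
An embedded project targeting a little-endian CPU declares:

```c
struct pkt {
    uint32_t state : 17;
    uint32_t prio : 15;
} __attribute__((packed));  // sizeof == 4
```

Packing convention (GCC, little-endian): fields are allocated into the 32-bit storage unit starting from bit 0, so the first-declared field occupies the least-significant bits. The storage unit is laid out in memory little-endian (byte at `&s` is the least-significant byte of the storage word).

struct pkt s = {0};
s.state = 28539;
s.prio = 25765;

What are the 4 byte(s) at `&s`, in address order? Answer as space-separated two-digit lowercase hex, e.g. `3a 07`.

7b 6f 4a c9

state (17b) val=28539 bits=0x6f7b at bit 0: 0x00006f7b
prio (15b) val=25765 bits=0x64a5 at bit 17: 0xc94a6f7b
word = 0xc94a6f7b → little-endian bytes:
  [0]=0x7b  [1]=0x6f  [2]=0x4a  [3]=0xc9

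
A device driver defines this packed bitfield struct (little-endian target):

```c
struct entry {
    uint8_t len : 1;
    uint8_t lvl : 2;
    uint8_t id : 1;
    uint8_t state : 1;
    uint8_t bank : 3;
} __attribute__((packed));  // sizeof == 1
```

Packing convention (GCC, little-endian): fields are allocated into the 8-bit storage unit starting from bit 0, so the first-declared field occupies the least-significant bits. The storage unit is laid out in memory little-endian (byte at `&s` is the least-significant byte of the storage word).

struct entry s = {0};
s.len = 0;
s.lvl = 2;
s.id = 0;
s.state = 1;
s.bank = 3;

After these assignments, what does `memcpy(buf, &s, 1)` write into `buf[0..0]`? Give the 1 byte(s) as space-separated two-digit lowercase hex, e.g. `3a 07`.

len (1b) val=0 bits=0x0 at bit 0: 0x00
lvl (2b) val=2 bits=0x2 at bit 1: 0x04
id (1b) val=0 bits=0x0 at bit 3: 0x04
state (1b) val=1 bits=0x1 at bit 4: 0x14
bank (3b) val=3 bits=0x3 at bit 5: 0x74
word = 0x74 → little-endian bytes:
  [0]=0x74

74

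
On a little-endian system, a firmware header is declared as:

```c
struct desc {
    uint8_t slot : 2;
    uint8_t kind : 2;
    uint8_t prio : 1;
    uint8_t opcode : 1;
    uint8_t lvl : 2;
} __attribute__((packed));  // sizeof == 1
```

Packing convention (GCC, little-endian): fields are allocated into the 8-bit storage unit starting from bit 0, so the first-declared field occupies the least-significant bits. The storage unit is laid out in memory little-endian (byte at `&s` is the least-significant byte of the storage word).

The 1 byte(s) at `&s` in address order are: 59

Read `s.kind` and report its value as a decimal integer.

2

[0]=0x59 (little-endian) → word 0x59
slot:2 @ bit 0 → (0x59>>0)&0x3 = 0x1
kind:2 @ bit 2 → (0x59>>2)&0x3 = 0x2  ←
prio:1 @ bit 4 → (0x59>>4)&0x1 = 0x1
opcode:1 @ bit 5 → (0x59>>5)&0x1 = 0x0
lvl:2 @ bit 6 → (0x59>>6)&0x3 = 0x1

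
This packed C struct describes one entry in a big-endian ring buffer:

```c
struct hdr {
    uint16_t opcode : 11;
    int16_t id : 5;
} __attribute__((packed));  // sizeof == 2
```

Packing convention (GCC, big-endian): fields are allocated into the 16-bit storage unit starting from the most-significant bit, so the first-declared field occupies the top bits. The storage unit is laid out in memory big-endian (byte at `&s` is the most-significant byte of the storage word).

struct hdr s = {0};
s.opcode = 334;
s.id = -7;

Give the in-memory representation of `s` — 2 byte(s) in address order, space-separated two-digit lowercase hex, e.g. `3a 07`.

opcode:11 = 334 → 0x14e << 5 → word 0x29c0
id:5 = -7 → 0x19 << 0 → word 0x29d9
word = 0x29d9 → big-endian bytes:
  [0]=0x29  [1]=0xd9

29 d9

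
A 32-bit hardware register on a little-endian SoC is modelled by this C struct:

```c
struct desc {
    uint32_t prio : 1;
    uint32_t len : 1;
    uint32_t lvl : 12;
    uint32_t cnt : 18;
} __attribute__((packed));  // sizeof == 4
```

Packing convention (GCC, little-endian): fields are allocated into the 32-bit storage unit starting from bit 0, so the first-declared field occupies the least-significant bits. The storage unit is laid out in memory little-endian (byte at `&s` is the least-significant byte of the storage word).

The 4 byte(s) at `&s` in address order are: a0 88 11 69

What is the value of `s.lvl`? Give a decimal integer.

552

[0]=0xa0 [1]=0x88 [2]=0x11 [3]=0x69 (little-endian) → word 0x691188a0
prio [0+:1] = (word>>0) & 0x1 = 0
len [1+:1] = (word>>1) & 0x1 = 0
lvl [2+:12] = (word>>2) & 0xfff = 552  ←
cnt [14+:18] = (word>>14) & 0x3ffff = 107590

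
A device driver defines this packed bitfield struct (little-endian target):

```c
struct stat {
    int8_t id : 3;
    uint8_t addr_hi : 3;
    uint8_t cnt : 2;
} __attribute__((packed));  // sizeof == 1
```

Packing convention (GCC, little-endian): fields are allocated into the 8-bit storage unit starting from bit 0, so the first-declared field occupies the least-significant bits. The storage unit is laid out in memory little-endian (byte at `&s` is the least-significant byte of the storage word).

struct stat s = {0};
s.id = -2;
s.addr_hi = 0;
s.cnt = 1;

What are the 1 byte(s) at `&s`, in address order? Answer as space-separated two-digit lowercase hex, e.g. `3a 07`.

id (3b) val=-2 bits=0x6 at bit 0: 0x06
addr_hi (3b) val=0 bits=0x0 at bit 3: 0x06
cnt (2b) val=1 bits=0x1 at bit 6: 0x46
word = 0x46 → little-endian bytes:
  [0]=0x46

46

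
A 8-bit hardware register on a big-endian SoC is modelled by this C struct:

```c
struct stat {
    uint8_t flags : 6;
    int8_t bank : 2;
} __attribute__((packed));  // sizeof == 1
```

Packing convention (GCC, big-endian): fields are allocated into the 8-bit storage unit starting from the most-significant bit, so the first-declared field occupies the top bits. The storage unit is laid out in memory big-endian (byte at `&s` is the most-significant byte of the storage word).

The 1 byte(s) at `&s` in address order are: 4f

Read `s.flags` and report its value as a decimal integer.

19

[0]=0x4f (big-endian) → word 0x4f
flags:6 @ bit 2 → (0x4f>>2)&0x3f = 0x13  ←
bank:2 @ bit 0 → (0x4f>>0)&0x3 = 0x3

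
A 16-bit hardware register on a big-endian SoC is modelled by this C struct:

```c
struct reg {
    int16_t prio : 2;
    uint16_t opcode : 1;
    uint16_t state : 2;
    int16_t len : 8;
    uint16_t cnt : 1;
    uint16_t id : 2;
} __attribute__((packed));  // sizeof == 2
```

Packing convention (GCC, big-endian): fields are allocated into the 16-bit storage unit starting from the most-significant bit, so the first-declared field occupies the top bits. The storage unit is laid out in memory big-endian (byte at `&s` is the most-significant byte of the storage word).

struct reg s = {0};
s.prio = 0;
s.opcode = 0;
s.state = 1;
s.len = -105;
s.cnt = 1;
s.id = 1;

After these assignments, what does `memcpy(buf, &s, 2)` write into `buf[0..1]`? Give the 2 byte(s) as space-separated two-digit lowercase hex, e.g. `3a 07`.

0c bd

prio (2b) val=0 bits=0x0 at bit 14: 0x0000
opcode (1b) val=0 bits=0x0 at bit 13: 0x0000
state (2b) val=1 bits=0x1 at bit 11: 0x0800
len (8b) val=-105 bits=0x97 at bit 3: 0x0cb8
cnt (1b) val=1 bits=0x1 at bit 2: 0x0cbc
id (2b) val=1 bits=0x1 at bit 0: 0x0cbd
word = 0x0cbd → big-endian bytes:
  [0]=0x0c  [1]=0xbd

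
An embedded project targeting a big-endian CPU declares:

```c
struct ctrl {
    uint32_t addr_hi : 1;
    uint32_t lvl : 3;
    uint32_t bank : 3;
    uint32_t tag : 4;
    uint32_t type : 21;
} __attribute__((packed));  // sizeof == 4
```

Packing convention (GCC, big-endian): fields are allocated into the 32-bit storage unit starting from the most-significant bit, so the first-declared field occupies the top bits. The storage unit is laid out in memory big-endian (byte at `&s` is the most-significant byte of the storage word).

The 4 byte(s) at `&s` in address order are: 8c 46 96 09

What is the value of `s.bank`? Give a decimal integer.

6

[0]=0x8c [1]=0x46 [2]=0x96 [3]=0x09 (big-endian) → word 0x8c469609
addr_hi [31+:1] = (word>>31) & 0x1 = 1
lvl [28+:3] = (word>>28) & 0x7 = 0
bank [25+:3] = (word>>25) & 0x7 = 6  ←
tag [21+:4] = (word>>21) & 0xf = 2
type [0+:21] = (word>>0) & 0x1fffff = 431625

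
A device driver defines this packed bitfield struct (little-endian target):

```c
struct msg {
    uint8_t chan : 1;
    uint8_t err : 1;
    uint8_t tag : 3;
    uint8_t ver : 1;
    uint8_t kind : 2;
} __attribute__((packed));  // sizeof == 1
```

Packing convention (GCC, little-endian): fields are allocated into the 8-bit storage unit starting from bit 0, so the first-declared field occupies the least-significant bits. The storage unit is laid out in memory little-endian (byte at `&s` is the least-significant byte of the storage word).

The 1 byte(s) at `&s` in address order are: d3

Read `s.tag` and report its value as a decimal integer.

[0]=0xd3 (little-endian) → word 0xd3
chan [0+:1] = (word>>0) & 0x1 = 1
err [1+:1] = (word>>1) & 0x1 = 1
tag [2+:3] = (word>>2) & 0x7 = 4  ←
ver [5+:1] = (word>>5) & 0x1 = 0
kind [6+:2] = (word>>6) & 0x3 = 3

4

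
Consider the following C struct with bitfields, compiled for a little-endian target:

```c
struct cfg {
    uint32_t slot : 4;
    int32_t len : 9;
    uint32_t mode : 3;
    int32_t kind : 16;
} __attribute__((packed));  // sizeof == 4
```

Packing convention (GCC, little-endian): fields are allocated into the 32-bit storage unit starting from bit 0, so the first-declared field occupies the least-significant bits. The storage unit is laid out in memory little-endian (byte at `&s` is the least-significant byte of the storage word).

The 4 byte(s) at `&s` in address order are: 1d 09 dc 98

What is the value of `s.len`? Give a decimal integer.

145

[0]=0x1d [1]=0x09 [2]=0xdc [3]=0x98 (little-endian) → word 0x98dc091d
slot [0+:4] = (word>>0) & 0xf = 13
len [4+:9] = (word>>4) & 0x1ff = 145  ←
mode [13+:3] = (word>>13) & 0x7 = 0
kind [16+:16] = (word>>16) & 0xffff = 39132
len signed 9b, MSB=0: value = 145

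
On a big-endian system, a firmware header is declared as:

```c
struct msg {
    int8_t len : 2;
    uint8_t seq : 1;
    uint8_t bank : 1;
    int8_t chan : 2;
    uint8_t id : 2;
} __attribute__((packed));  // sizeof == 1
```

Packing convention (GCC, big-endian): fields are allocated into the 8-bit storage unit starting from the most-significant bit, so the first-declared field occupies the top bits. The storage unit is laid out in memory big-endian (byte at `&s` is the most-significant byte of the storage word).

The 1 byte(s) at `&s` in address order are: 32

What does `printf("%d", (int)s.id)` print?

[0]=0x32 (big-endian) → word 0x32
len:2 @ bit 6 → (0x32>>6)&0x3 = 0x0
seq:1 @ bit 5 → (0x32>>5)&0x1 = 0x1
bank:1 @ bit 4 → (0x32>>4)&0x1 = 0x1
chan:2 @ bit 2 → (0x32>>2)&0x3 = 0x0
id:2 @ bit 0 → (0x32>>0)&0x3 = 0x2  ←

2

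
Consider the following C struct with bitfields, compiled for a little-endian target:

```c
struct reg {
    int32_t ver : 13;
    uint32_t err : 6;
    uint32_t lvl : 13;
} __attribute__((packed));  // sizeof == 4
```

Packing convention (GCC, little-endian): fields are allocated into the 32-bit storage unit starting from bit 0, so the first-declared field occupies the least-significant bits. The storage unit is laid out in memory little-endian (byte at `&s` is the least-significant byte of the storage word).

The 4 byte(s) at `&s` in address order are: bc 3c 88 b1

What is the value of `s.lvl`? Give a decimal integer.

5681

[0]=0xbc [1]=0x3c [2]=0x88 [3]=0xb1 (little-endian) → word 0xb1883cbc
ver [0+:13] = (word>>0) & 0x1fff = 7356
err [13+:6] = (word>>13) & 0x3f = 1
lvl [19+:13] = (word>>19) & 0x1fff = 5681  ←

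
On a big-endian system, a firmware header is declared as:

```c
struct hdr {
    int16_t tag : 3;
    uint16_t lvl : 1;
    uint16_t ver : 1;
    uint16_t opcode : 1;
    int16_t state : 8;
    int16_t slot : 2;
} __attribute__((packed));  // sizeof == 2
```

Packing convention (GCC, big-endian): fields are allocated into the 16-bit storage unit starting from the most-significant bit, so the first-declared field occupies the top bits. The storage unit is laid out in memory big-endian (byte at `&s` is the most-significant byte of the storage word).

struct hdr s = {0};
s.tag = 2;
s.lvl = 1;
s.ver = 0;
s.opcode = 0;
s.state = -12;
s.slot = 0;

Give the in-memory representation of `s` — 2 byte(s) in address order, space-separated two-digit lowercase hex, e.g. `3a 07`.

[13+:3] tag=2 & 0x7 = 0x2; word=0x4000
[12+:1] lvl=1 & 0x1 = 0x1; word=0x5000
[11+:1] ver=0 & 0x1 = 0x0; word=0x5000
[10+:1] opcode=0 & 0x1 = 0x0; word=0x5000
[2+:8] state=-12 & 0xff = 0xf4; word=0x53d0
[0+:2] slot=0 & 0x3 = 0x0; word=0x53d0
word = 0x53d0 → big-endian bytes:
  [0]=0x53  [1]=0xd0

53 d0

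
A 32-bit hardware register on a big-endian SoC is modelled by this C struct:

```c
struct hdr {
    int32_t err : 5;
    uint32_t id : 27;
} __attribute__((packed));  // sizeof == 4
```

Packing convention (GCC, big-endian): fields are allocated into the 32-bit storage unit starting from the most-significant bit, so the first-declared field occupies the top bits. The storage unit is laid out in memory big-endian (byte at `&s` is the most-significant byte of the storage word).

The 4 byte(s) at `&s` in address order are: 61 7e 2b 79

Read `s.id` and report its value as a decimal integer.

25045881

[0]=0x61 [1]=0x7e [2]=0x2b [3]=0x79 (big-endian) → word 0x617e2b79
err:5 @ bit 27 → (0x617e2b79>>27)&0x1f = 0xc
id:27 @ bit 0 → (0x617e2b79>>0)&0x7ffffff = 0x17e2b79  ←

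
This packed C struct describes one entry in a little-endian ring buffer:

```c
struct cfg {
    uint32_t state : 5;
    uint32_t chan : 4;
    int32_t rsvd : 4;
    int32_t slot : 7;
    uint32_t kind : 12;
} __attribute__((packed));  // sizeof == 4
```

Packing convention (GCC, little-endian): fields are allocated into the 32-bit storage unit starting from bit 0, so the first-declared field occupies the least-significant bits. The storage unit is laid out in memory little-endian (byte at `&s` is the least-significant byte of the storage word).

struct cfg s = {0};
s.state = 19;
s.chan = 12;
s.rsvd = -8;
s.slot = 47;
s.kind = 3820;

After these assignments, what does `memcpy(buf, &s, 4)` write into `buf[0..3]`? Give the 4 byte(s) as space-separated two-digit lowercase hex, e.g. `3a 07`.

state:5 = 19 → 0x13 << 0 → word 0x00000013
chan:4 = 12 → 0xc << 5 → word 0x00000193
rsvd:4 = -8 → 0x8 << 9 → word 0x00001193
slot:7 = 47 → 0x2f << 13 → word 0x0005f193
kind:12 = 3820 → 0xeec << 20 → word 0xeec5f193
word = 0xeec5f193 → little-endian bytes:
  [0]=0x93  [1]=0xf1  [2]=0xc5  [3]=0xee

93 f1 c5 ee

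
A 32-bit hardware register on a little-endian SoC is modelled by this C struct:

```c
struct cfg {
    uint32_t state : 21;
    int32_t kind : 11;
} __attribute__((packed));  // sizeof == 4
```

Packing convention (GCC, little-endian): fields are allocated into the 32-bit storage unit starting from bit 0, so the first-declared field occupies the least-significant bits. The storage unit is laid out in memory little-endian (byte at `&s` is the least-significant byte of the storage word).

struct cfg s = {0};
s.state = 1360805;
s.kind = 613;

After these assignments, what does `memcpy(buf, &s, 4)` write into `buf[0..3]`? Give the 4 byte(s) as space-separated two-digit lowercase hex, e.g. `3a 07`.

a5 c3 b4 4c

state (21b) val=1360805 bits=0x14c3a5 at bit 0: 0x0014c3a5
kind (11b) val=613 bits=0x265 at bit 21: 0x4cb4c3a5
word = 0x4cb4c3a5 → little-endian bytes:
  [0]=0xa5  [1]=0xc3  [2]=0xb4  [3]=0x4c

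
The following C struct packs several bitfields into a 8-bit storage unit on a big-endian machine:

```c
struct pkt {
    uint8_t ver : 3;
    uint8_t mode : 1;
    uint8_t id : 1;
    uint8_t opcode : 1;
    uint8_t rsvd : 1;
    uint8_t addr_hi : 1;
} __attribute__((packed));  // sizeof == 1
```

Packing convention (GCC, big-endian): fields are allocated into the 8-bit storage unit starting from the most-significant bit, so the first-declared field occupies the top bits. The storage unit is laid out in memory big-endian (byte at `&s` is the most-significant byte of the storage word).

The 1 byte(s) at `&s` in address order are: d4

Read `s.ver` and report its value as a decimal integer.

[0]=0xd4 (big-endian) → word 0xd4
ver:3 @ bit 5 → (0xd4>>5)&0x7 = 0x6  ←
mode:1 @ bit 4 → (0xd4>>4)&0x1 = 0x1
id:1 @ bit 3 → (0xd4>>3)&0x1 = 0x0
opcode:1 @ bit 2 → (0xd4>>2)&0x1 = 0x1
rsvd:1 @ bit 1 → (0xd4>>1)&0x1 = 0x0
addr_hi:1 @ bit 0 → (0xd4>>0)&0x1 = 0x0

6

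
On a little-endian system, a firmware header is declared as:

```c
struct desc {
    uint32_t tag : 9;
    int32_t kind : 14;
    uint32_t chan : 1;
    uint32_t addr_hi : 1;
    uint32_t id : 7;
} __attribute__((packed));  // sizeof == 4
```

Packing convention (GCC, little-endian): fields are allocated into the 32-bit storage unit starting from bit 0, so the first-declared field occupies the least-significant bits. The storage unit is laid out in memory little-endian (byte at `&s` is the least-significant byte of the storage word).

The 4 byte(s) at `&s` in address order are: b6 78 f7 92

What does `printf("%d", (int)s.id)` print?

[0]=0xb6 [1]=0x78 [2]=0xf7 [3]=0x92 (little-endian) → word 0x92f778b6
tag [0+:9] = (word>>0) & 0x1ff = 182
kind [9+:14] = (word>>9) & 0x3fff = 15292
chan [23+:1] = (word>>23) & 0x1 = 1
addr_hi [24+:1] = (word>>24) & 0x1 = 0
id [25+:7] = (word>>25) & 0x7f = 73  ←

73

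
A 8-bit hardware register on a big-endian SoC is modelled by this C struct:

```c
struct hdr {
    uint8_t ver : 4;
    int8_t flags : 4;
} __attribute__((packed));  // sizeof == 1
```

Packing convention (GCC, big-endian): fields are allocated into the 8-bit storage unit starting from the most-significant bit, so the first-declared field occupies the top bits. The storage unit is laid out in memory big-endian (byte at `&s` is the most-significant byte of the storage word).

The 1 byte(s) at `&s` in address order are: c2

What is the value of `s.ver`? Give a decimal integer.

[0]=0xc2 (big-endian) → word 0xc2
ver:4 @ bit 4 → (0xc2>>4)&0xf = 0xc  ←
flags:4 @ bit 0 → (0xc2>>0)&0xf = 0x2

12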